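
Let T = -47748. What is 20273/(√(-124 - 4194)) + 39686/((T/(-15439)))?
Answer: 306356077/23874 - 20273*I*√4318/4318 ≈ 12832.0 - 308.52*I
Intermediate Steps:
20273/(√(-124 - 4194)) + 39686/((T/(-15439))) = 20273/(√(-124 - 4194)) + 39686/((-47748/(-15439))) = 20273/(√(-4318)) + 39686/((-47748*(-1/15439))) = 20273/((I*√4318)) + 39686/(47748/15439) = 20273*(-I*√4318/4318) + 39686*(15439/47748) = -20273*I*√4318/4318 + 306356077/23874 = 306356077/23874 - 20273*I*√4318/4318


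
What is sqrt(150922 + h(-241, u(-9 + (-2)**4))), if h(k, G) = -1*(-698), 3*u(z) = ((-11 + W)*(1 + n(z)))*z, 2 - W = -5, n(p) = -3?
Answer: 38*sqrt(105) ≈ 389.38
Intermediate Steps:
W = 7 (W = 2 - 1*(-5) = 2 + 5 = 7)
u(z) = 8*z/3 (u(z) = (((-11 + 7)*(1 - 3))*z)/3 = ((-4*(-2))*z)/3 = (8*z)/3 = 8*z/3)
h(k, G) = 698
sqrt(150922 + h(-241, u(-9 + (-2)**4))) = sqrt(150922 + 698) = sqrt(151620) = 38*sqrt(105)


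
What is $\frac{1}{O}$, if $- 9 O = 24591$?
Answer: $- \frac{3}{8197} \approx -0.00036599$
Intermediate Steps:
$O = - \frac{8197}{3}$ ($O = \left(- \frac{1}{9}\right) 24591 = - \frac{8197}{3} \approx -2732.3$)
$\frac{1}{O} = \frac{1}{- \frac{8197}{3}} = - \frac{3}{8197}$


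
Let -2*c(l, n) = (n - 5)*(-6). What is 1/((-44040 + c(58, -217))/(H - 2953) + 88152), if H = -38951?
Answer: 6984/615661019 ≈ 1.1344e-5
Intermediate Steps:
c(l, n) = -15 + 3*n (c(l, n) = -(n - 5)*(-6)/2 = -(-5 + n)*(-6)/2 = -(30 - 6*n)/2 = -15 + 3*n)
1/((-44040 + c(58, -217))/(H - 2953) + 88152) = 1/((-44040 + (-15 + 3*(-217)))/(-38951 - 2953) + 88152) = 1/((-44040 + (-15 - 651))/(-41904) + 88152) = 1/((-44040 - 666)*(-1/41904) + 88152) = 1/(-44706*(-1/41904) + 88152) = 1/(7451/6984 + 88152) = 1/(615661019/6984) = 6984/615661019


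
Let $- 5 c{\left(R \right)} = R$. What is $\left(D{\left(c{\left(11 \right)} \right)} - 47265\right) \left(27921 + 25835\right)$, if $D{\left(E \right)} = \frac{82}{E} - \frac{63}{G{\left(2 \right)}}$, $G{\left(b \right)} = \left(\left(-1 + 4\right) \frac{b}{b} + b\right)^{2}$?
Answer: $- \frac{699302020408}{275} \approx -2.5429 \cdot 10^{9}$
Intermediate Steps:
$c{\left(R \right)} = - \frac{R}{5}$
$G{\left(b \right)} = \left(3 + b\right)^{2}$ ($G{\left(b \right)} = \left(3 \cdot 1 + b\right)^{2} = \left(3 + b\right)^{2}$)
$D{\left(E \right)} = - \frac{63}{25} + \frac{82}{E}$ ($D{\left(E \right)} = \frac{82}{E} - \frac{63}{\left(3 + 2\right)^{2}} = \frac{82}{E} - \frac{63}{5^{2}} = \frac{82}{E} - \frac{63}{25} = - \frac{63}{25} + \frac{82}{E}$)
$\left(D{\left(c{\left(11 \right)} \right)} - 47265\right) \left(27921 + 25835\right) = \left(\left(- \frac{63}{25} + \frac{82}{\left(- \frac{1}{5}\right) 11}\right) - 47265\right) \left(27921 + 25835\right) = \left(\left(- \frac{63}{25} + \frac{82}{- \frac{11}{5}}\right) - 47265\right) 53756 = \left(\left(- \frac{63}{25} + 82 \left(- \frac{5}{11}\right)\right) - 47265\right) 53756 = \left(\left(- \frac{63}{25} - \frac{410}{11}\right) - 47265\right) 53756 = \left(- \frac{10943}{275} - 47265\right) 53756 = \left(- \frac{13008818}{275}\right) 53756 = - \frac{699302020408}{275}$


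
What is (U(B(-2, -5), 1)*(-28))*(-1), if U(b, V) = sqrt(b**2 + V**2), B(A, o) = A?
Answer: 28*sqrt(5) ≈ 62.610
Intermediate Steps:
U(b, V) = sqrt(V**2 + b**2)
(U(B(-2, -5), 1)*(-28))*(-1) = (sqrt(1**2 + (-2)**2)*(-28))*(-1) = (sqrt(1 + 4)*(-28))*(-1) = (sqrt(5)*(-28))*(-1) = -28*sqrt(5)*(-1) = 28*sqrt(5)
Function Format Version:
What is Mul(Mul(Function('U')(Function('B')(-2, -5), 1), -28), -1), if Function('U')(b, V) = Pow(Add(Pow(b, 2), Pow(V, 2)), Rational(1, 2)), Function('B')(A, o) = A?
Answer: Mul(28, Pow(5, Rational(1, 2))) ≈ 62.610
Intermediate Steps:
Function('U')(b, V) = Pow(Add(Pow(V, 2), Pow(b, 2)), Rational(1, 2))
Mul(Mul(Function('U')(Function('B')(-2, -5), 1), -28), -1) = Mul(Mul(Pow(Add(Pow(1, 2), Pow(-2, 2)), Rational(1, 2)), -28), -1) = Mul(Mul(Pow(Add(1, 4), Rational(1, 2)), -28), -1) = Mul(Mul(Pow(5, Rational(1, 2)), -28), -1) = Mul(Mul(-28, Pow(5, Rational(1, 2))), -1) = Mul(28, Pow(5, Rational(1, 2)))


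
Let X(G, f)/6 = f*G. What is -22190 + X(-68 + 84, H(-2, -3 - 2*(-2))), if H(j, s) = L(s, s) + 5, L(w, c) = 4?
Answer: -21326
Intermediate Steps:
H(j, s) = 9 (H(j, s) = 4 + 5 = 9)
X(G, f) = 6*G*f (X(G, f) = 6*(f*G) = 6*(G*f) = 6*G*f)
-22190 + X(-68 + 84, H(-2, -3 - 2*(-2))) = -22190 + 6*(-68 + 84)*9 = -22190 + 6*16*9 = -22190 + 864 = -21326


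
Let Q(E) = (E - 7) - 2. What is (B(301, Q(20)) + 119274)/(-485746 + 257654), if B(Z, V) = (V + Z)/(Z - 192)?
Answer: -6500589/12431014 ≈ -0.52293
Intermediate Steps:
Q(E) = -9 + E (Q(E) = (-7 + E) - 2 = -9 + E)
B(Z, V) = (V + Z)/(-192 + Z)
(B(301, Q(20)) + 119274)/(-485746 + 257654) = (((-9 + 20) + 301)/(-192 + 301) + 119274)/(-485746 + 257654) = ((11 + 301)/109 + 119274)/(-228092) = ((1/109)*312 + 119274)*(-1/228092) = (312/109 + 119274)*(-1/228092) = (13001178/109)*(-1/228092) = -6500589/12431014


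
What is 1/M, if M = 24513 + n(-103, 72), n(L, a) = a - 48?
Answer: 1/24537 ≈ 4.0755e-5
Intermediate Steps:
n(L, a) = -48 + a
M = 24537 (M = 24513 + (-48 + 72) = 24513 + 24 = 24537)
1/M = 1/24537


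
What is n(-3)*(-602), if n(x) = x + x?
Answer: 3612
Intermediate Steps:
n(x) = 2*x
n(-3)*(-602) = (2*(-3))*(-602) = -6*(-602) = 3612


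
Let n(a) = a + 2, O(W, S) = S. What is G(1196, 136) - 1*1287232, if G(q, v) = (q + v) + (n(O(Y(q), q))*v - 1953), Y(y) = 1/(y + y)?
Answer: -1124925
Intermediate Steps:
Y(y) = 1/(2*y)
n(a) = 2 + a
G(q, v) = -1953 + q + v + v*(2 + q) (G(q, v) = (q + v) + ((2 + q)*v - 1953) = (q + v) + (v*(2 + q) - 1953) = (q + v) + (-1953 + v*(2 + q)) = -1953 + q + v + v*(2 + q))
G(1196, 136) - 1*1287232 = (-1953 + 1196 + 136 + 136*(2 + 1196)) - 1*1287232 = (-1953 + 1196 + 136 + 136*1198) - 1287232 = (-1953 + 1196 + 136 + 162928) - 1287232 = 162307 - 1287232 = -1124925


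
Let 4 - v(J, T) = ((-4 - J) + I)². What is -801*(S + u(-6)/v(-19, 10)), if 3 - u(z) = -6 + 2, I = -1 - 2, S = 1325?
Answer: -21225699/20 ≈ -1.0613e+6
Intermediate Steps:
I = -3
v(J, T) = 4 - (-7 - J)² (v(J, T) = 4 - ((-4 - J) - 3)² = 4 - (-7 - J)²)
u(z) = 7 (u(z) = 3 - (-6 + 2) = 3 - 1*(-4) = 3 + 4 = 7)
-801*(S + u(-6)/v(-19, 10)) = -801*(1325 + 7/(4 - (7 - 19)²)) = -801*(1325 + 7/(4 - 1*(-12)²)) = -801*(1325 + 7/(4 - 1*144)) = -801*(1325 + 7/(4 - 144)) = -801*(1325 + 7/(-140)) = -801*(1325 + 7*(-1/140)) = -801*(1325 - 1/20) = -801*26499/20 = -21225699/20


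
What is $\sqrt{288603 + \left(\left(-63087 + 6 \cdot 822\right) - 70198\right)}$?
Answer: $5 \sqrt{6410} \approx 400.31$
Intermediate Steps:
$\sqrt{288603 + \left(\left(-63087 + 6 \cdot 822\right) - 70198\right)} = \sqrt{288603 + \left(\left(-63087 + 4932\right) - 70198\right)} = \sqrt{288603 - 128353} = \sqrt{160250} = 5 \sqrt{6410}$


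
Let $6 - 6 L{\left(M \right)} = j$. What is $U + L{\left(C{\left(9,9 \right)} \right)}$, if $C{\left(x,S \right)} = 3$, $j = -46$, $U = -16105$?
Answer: $- \frac{48289}{3} \approx -16096.0$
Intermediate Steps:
$L{\left(M \right)} = \frac{26}{3}$ ($L{\left(M \right)} = 1 - - \frac{23}{3} = 1 + \frac{23}{3} = \frac{26}{3}$)
$U + L{\left(C{\left(9,9 \right)} \right)} = -16105 + \frac{26}{3} = - \frac{48289}{3}$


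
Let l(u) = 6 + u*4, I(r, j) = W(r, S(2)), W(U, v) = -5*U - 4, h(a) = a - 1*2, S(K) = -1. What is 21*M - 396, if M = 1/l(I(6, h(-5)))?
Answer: -51501/130 ≈ -396.16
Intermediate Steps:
h(a) = -2 + a (h(a) = a - 2 = -2 + a)
W(U, v) = -4 - 5*U
I(r, j) = -4 - 5*r
l(u) = 6 + 4*u
M = -1/130 (M = 1/(6 + 4*(-4 - 5*6)) = 1/(6 + 4*(-4 - 30)) = 1/(6 + 4*(-34)) = 1/(6 - 136) = 1/(-130) = -1/130 ≈ -0.0076923)
21*M - 396 = 21*(-1/130) - 396 = -21/130 - 396 = -51501/130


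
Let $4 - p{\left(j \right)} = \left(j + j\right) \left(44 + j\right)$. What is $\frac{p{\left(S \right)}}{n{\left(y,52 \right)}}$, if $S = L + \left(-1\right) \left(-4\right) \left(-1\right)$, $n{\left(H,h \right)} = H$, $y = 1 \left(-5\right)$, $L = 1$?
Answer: $-50$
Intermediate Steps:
$y = -5$
$S = -3$ ($S = 1 + \left(-1\right) \left(-4\right) \left(-1\right) = 1 + 4 \left(-1\right) = 1 - 4 = -3$)
$p{\left(j \right)} = 4 - 2 j \left(44 + j\right)$ ($p{\left(j \right)} = 4 - \left(j + j\right) \left(44 + j\right) = 4 - 2 j \left(44 + j\right)$)
$\frac{p{\left(S \right)}}{n{\left(y,52 \right)}} = \frac{4 - -264 - 2 \left(-3\right)^{2}}{-5} = \left(4 + 264 - 18\right) \left(- \frac{1}{5}\right) = 250 \left(- \frac{1}{5}\right) = -50$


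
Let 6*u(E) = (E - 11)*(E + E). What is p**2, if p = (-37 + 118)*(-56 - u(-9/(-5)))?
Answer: 10449337284/625 ≈ 1.6719e+7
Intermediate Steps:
u(E) = E*(-11 + E)/3 (u(E) = ((E - 11)*(E + E))/6 = ((-11 + E)*(2*E))/6 = (2*E*(-11 + E))/6 = E*(-11 + E)/3)
p = -102222/25 (p = (-37 + 118)*(-56 - (-9/(-5))*(-11 - 9/(-5))/3) = 81*(-56 - (-9*(-1/5))*(-11 - 9*(-1/5))/3) = 81*(-56 - 9*(-11 + 9/5)/(3*5)) = 81*(-56 - 9*(-46)/(3*5*5)) = 81*(-56 - 1*(-138/25)) = 81*(-56 + 138/25) = 81*(-1262/25) = -102222/25 ≈ -4088.9)
p**2 = (-102222/25)**2 = 10449337284/625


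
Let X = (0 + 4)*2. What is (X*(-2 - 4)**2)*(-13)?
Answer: -3744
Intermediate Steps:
X = 8 (X = 4*2 = 8)
(X*(-2 - 4)**2)*(-13) = (8*(-2 - 4)**2)*(-13) = (8*(-6)**2)*(-13) = (8*36)*(-13) = 288*(-13) = -3744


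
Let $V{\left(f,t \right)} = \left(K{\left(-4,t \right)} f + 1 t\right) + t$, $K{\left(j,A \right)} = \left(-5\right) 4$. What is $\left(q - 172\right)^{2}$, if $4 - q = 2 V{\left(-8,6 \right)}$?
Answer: $262144$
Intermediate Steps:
$K{\left(j,A \right)} = -20$
$V{\left(f,t \right)} = - 20 f + 2 t$ ($V{\left(f,t \right)} = \left(- 20 f + 1 t\right) + t = \left(- 20 f + t\right) + t = \left(t - 20 f\right) + t = - 20 f + 2 t$)
$q = -340$ ($q = 4 - 2 \left(\left(-20\right) \left(-8\right) + 2 \cdot 6\right) = 4 - 2 \left(160 + 12\right) = 4 - 2 \cdot 172 = 4 - 344 = -340$)
$\left(q - 172\right)^{2} = \left(-340 - 172\right)^{2} = \left(-512\right)^{2} = 262144$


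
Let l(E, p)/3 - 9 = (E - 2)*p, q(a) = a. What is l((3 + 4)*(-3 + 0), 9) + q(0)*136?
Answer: -594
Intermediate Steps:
l(E, p) = 27 + 3*p*(-2 + E) (l(E, p) = 27 + 3*((E - 2)*p) = 27 + 3*((-2 + E)*p) = 27 + 3*(p*(-2 + E)) = 27 + 3*p*(-2 + E))
l((3 + 4)*(-3 + 0), 9) + q(0)*136 = (27 - 6*9 + 3*((3 + 4)*(-3 + 0))*9) + 0*136 = (27 - 54 + 3*(7*(-3))*9) + 0 = (27 - 54 + 3*(-21)*9) + 0 = (27 - 54 - 567) + 0 = -594 + 0 = -594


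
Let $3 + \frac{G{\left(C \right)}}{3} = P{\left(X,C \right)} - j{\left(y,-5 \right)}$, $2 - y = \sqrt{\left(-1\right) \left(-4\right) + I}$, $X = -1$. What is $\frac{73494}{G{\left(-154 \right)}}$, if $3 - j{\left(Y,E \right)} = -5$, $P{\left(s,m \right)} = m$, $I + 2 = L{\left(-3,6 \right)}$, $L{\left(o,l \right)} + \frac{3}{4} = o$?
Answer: $- \frac{8166}{55} \approx -148.47$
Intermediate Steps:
$L{\left(o,l \right)} = - \frac{3}{4} + o$
$I = - \frac{23}{4}$ ($I = -2 - \frac{15}{4} = - \frac{23}{4} \approx -5.75$)
$y = 2 - \frac{i \sqrt{7}}{2}$ ($y = 2 - \sqrt{\left(-1\right) \left(-4\right) - \frac{23}{4}} = 2 - \sqrt{4 - \frac{23}{4}} = 2 - \sqrt{- \frac{7}{4}} = 2 - \frac{i \sqrt{7}}{2} \approx 2.0 - 1.3229 i$)
$j{\left(Y,E \right)} = 8$ ($j{\left(Y,E \right)} = 3 - -5 = 3 + 5 = 8$)
$G{\left(C \right)} = -33 + 3 C$ ($G{\left(C \right)} = -9 + 3 \left(C - 8\right) = -9 + 3 \left(-8 + C\right) = -9 + \left(-24 + 3 C\right) = -33 + 3 C$)
$\frac{73494}{G{\left(-154 \right)}} = \frac{73494}{-33 + 3 \left(-154\right)} = \frac{73494}{-33 - 462} = \frac{73494}{-495} = 73494 \left(- \frac{1}{495}\right) = - \frac{8166}{55}$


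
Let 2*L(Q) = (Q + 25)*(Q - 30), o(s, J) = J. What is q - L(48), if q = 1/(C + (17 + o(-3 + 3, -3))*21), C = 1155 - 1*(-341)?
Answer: -1176029/1790 ≈ -657.00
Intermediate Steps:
L(Q) = (-30 + Q)*(25 + Q)/2 (L(Q) = ((Q + 25)*(Q - 30))/2 = ((25 + Q)*(-30 + Q))/2 = ((-30 + Q)*(25 + Q))/2 = (-30 + Q)*(25 + Q)/2)
C = 1496 (C = 1155 + 341 = 1496)
q = 1/1790 (q = 1/(1496 + (17 - 3)*21) = 1/(1496 + 14*21) = 1/(1496 + 294) = 1/1790 ≈ 0.00055866)
q - L(48) = 1/1790 - (-375 + (½)*48² - 5/2*48) = 1/1790 - (-375 + (½)*2304 - 120) = 1/1790 - (-375 + 1152 - 120) = 1/1790 - 1*657 = 1/1790 - 657 = -1176029/1790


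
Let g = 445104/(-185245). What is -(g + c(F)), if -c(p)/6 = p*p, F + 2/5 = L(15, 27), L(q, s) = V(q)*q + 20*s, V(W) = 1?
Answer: 1709338385046/926225 ≈ 1.8455e+6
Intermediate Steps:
L(q, s) = q + 20*s (L(q, s) = 1*q + 20*s = q + 20*s)
F = 2773/5 (F = -⅖ + (15 + 20*27) = -⅖ + (15 + 540) = -⅖ + 555 = 2773/5 ≈ 554.60)
c(p) = -6*p² (c(p) = -6*p*p = -6*p²)
g = -445104/185245 (g = 445104*(-1/185245) = -445104/185245 ≈ -2.4028)
-(g + c(F)) = -(-445104/185245 - 6*(2773/5)²) = -(-445104/185245 - 6*7689529/25) = -(-445104/185245 - 46137174/25) = -1*(-1709338385046/926225) = 1709338385046/926225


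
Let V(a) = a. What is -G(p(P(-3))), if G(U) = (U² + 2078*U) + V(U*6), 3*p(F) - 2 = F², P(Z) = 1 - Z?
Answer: -12540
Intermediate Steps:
p(F) = ⅔ + F²/3
G(U) = U² + 2084*U (G(U) = (U² + 2078*U) + U*6 = (U² + 2078*U) + 6*U = U² + 2084*U)
-G(p(P(-3))) = -(⅔ + (1 - 1*(-3))²/3)*(2084 + (⅔ + (1 - 1*(-3))²/3)) = -(⅔ + (1 + 3)²/3)*(2084 + (⅔ + (1 + 3)²/3)) = -(⅔ + (⅓)*4²)*(2084 + (⅔ + (⅓)*4²)) = -(⅔ + (⅓)*16)*(2084 + (⅔ + (⅓)*16)) = -(⅔ + 16/3)*(2084 + (⅔ + 16/3)) = -6*(2084 + 6) = -6*2090 = -1*12540 = -12540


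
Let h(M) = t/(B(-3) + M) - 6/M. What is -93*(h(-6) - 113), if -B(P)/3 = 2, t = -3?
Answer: 41571/4 ≈ 10393.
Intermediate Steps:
B(P) = -6 (B(P) = -3*2 = -6)
h(M) = -6/M - 3/(-6 + M) (h(M) = -3/(-6 + M) - 6/M = -6/M - 3/(-6 + M))
-93*(h(-6) - 113) = -93*(9*(4 - 1*(-6))/(-6*(-6 - 6)) - 113) = -93*(9*(-⅙)*(4 + 6)/(-12) - 113) = -93*(9*(-⅙)*(-1/12)*10 - 113) = -93*(5/4 - 113) = -93*(-447/4) = 41571/4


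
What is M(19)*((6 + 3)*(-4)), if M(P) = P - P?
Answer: 0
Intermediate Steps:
M(P) = 0
M(19)*((6 + 3)*(-4)) = 0*((6 + 3)*(-4)) = 0*(9*(-4)) = 0*(-36) = 0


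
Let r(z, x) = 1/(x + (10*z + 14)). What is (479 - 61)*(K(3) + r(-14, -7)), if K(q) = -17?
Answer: -49764/7 ≈ -7109.1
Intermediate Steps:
r(z, x) = 1/(14 + x + 10*z) (r(z, x) = 1/(x + (14 + 10*z)) = 1/(14 + x + 10*z))
(479 - 61)*(K(3) + r(-14, -7)) = (479 - 61)*(-17 + 1/(14 - 7 + 10*(-14))) = 418*(-17 + 1/(14 - 7 - 140)) = 418*(-17 + 1/(-133)) = 418*(-17 - 1/133) = 418*(-2262/133) = -49764/7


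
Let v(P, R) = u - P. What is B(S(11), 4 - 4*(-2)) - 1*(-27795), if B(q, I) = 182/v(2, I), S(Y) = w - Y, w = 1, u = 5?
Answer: 83567/3 ≈ 27856.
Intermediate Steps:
v(P, R) = 5 - P
S(Y) = 1 - Y
B(q, I) = 182/3 (B(q, I) = 182/(5 - 1*2) = 182/(5 - 2) = 182/3)
B(S(11), 4 - 4*(-2)) - 1*(-27795) = 182/3 - 1*(-27795) = 182/3 + 27795 = 83567/3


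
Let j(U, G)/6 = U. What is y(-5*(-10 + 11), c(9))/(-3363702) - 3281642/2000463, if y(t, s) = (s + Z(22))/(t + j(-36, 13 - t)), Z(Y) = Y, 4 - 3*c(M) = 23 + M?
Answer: -1219750453664983/743550234039873 ≈ -1.6404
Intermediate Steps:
j(U, G) = 6*U
c(M) = -19/3 - M/3 (c(M) = 4/3 - (23 + M)/3 = 4/3 + (-23/3 - M/3) = -19/3 - M/3)
y(t, s) = (22 + s)/(-216 + t) (y(t, s) = (s + 22)/(t + 6*(-36)) = (22 + s)/(t - 216) = (22 + s)/(-216 + t))
y(-5*(-10 + 11), c(9))/(-3363702) - 3281642/2000463 = ((22 + (-19/3 - ⅓*9))/(-216 - 5*(-10 + 11)))/(-3363702) - 3281642/2000463 = ((22 + (-19/3 - 3))/(-216 - 5*1))*(-1/3363702) - 3281642*1/2000463 = ((22 - 28/3)/(-216 - 5))*(-1/3363702) - 3281642/2000463 = ((38/3)/(-221))*(-1/3363702) - 3281642/2000463 = -1/221*38/3*(-1/3363702) - 3281642/2000463 = -38/663*(-1/3363702) - 3281642/2000463 = 19/1115067213 - 3281642/2000463 = -1219750453664983/743550234039873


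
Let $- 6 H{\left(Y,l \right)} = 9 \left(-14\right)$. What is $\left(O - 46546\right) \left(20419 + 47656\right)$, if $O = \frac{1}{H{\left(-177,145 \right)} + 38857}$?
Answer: $- \frac{17598509638575}{5554} \approx -3.1686 \cdot 10^{9}$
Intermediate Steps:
$H{\left(Y,l \right)} = 21$ ($H{\left(Y,l \right)} = - \frac{9 \left(-14\right)}{6} = \left(- \frac{1}{6}\right) \left(-126\right) = 21$)
$O = \frac{1}{38878}$ ($O = \frac{1}{21 + 38857} = \frac{1}{38878} \approx 2.5721 \cdot 10^{-5}$)
$\left(O - 46546\right) \left(20419 + 47656\right) = \left(\frac{1}{38878} - 46546\right) \left(20419 + 47656\right) = \left(- \frac{1809615387}{38878}\right) 68075 = - \frac{17598509638575}{5554}$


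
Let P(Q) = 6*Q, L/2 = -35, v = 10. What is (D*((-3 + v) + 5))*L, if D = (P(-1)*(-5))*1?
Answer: -25200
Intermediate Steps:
L = -70 (L = 2*(-35) = -70)
D = 30 (D = ((6*(-1))*(-5))*1 = -6*(-5)*1 = 30*1 = 30)
(D*((-3 + v) + 5))*L = (30*((-3 + 10) + 5))*(-70) = (30*(7 + 5))*(-70) = (30*12)*(-70) = 360*(-70) = -25200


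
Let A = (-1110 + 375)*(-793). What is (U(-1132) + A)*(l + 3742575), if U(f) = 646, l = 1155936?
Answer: 2858286067011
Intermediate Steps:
A = 582855 (A = -735*(-793) = 582855)
(U(-1132) + A)*(l + 3742575) = (646 + 582855)*(1155936 + 3742575) = 583501*4898511 = 2858286067011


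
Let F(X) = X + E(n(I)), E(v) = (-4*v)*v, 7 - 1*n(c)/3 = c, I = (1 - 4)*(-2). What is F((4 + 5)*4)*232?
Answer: 0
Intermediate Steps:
I = 6 (I = -3*(-2) = 6)
n(c) = 21 - 3*c
E(v) = -4*v**2
F(X) = -36 + X (F(X) = X - 4*(21 - 3*6)**2 = X - 4*(21 - 18)**2 = X - 4*3**2 = X - 4*9 = X - 36 = -36 + X)
F((4 + 5)*4)*232 = (-36 + (4 + 5)*4)*232 = (-36 + 9*4)*232 = (-36 + 36)*232 = 0*232 = 0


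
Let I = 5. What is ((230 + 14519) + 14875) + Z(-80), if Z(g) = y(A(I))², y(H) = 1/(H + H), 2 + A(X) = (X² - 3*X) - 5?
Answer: 1066465/36 ≈ 29624.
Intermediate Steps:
A(X) = -7 + X² - 3*X (A(X) = -2 + ((X² - 3*X) - 5) = -2 + (-5 + X² - 3*X) = -7 + X² - 3*X)
y(H) = 1/(2*H)
Z(g) = 1/36 (Z(g) = (1/(2*(-7 + 5² - 3*5)))² = (1/(2*(-7 + 25 - 15)))² = ((½)/3)² = ((½)*(⅓))² = (⅙)² = 1/36)
((230 + 14519) + 14875) + Z(-80) = ((230 + 14519) + 14875) + 1/36 = (14749 + 14875) + 1/36 = 29624 + 1/36 = 1066465/36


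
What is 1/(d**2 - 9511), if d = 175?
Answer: 1/21114 ≈ 4.7362e-5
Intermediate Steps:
1/(d**2 - 9511) = 1/(175**2 - 9511) = 1/(30625 - 9511) = 1/21114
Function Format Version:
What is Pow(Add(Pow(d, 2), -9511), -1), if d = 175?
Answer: Rational(1, 21114) ≈ 4.7362e-5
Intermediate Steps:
Pow(Add(Pow(d, 2), -9511), -1) = Pow(Add(Pow(175, 2), -9511), -1) = Pow(Add(30625, -9511), -1) = Pow(21114, -1) = Rational(1, 21114)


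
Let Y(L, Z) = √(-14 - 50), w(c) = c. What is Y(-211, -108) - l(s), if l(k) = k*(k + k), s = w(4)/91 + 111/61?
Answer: -214038050/30813601 + 8*I ≈ -6.9462 + 8.0*I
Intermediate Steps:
Y(L, Z) = 8*I (Y(L, Z) = √(-64) = 8*I)
s = 10345/5551 (s = 4/91 + 111/61 = 10345/5551 ≈ 1.8636)
l(k) = 2*k² (l(k) = k*(2*k) = 2*k²)
Y(-211, -108) - l(s) = 8*I - 2*(10345/5551)² = 8*I - 2*107019025/30813601 = 8*I - 1*214038050/30813601 = 8*I - 214038050/30813601 = -214038050/30813601 + 8*I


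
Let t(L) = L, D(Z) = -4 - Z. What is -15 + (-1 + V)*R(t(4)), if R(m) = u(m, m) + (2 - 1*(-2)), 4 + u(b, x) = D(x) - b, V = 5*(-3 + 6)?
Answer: -183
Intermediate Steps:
V = 15 (V = 5*3 = 15)
u(b, x) = -8 - b - x (u(b, x) = -4 + ((-4 - x) - b) = -4 + (-4 - b - x) = -8 - b - x)
R(m) = -4 - 2*m (R(m) = (-8 - m - m) + (2 - 1*(-2)) = (-8 - 2*m) + (2 + 2) = (-8 - 2*m) + 4 = -4 - 2*m)
-15 + (-1 + V)*R(t(4)) = -15 + (-1 + 15)*(-4 - 2*4) = -15 + 14*(-4 - 8) = -15 + 14*(-12) = -15 - 168 = -183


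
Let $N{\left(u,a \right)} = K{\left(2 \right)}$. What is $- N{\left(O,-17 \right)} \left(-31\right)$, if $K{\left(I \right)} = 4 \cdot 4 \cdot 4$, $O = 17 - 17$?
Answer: $1984$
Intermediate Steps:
$O = 0$ ($O = 17 - 17 = 0$)
$K{\left(I \right)} = 64$ ($K{\left(I \right)} = 16 \cdot 4 = 64$)
$N{\left(u,a \right)} = 64$
$- N{\left(O,-17 \right)} \left(-31\right) = - 64 \left(-31\right) = \left(-1\right) \left(-1984\right) = 1984$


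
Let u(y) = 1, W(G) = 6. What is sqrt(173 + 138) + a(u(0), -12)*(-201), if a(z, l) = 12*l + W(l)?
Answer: 27738 + sqrt(311) ≈ 27756.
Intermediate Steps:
a(z, l) = 6 + 12*l (a(z, l) = 12*l + 6 = 6 + 12*l)
sqrt(173 + 138) + a(u(0), -12)*(-201) = sqrt(173 + 138) + (6 + 12*(-12))*(-201) = sqrt(311) + (6 - 144)*(-201) = sqrt(311) - 138*(-201) = sqrt(311) + 27738 = 27738 + sqrt(311)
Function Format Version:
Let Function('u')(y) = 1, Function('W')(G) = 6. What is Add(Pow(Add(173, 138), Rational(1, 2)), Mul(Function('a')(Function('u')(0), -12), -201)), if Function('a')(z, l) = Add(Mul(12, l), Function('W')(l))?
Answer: Add(27738, Pow(311, Rational(1, 2))) ≈ 27756.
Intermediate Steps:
Function('a')(z, l) = Add(6, Mul(12, l)) (Function('a')(z, l) = Add(Mul(12, l), 6) = Add(6, Mul(12, l)))
Add(Pow(Add(173, 138), Rational(1, 2)), Mul(Function('a')(Function('u')(0), -12), -201)) = Add(Pow(Add(173, 138), Rational(1, 2)), Mul(Add(6, Mul(12, -12)), -201)) = Add(Pow(311, Rational(1, 2)), Mul(Add(6, -144), -201)) = Add(Pow(311, Rational(1, 2)), Mul(-138, -201)) = Add(Pow(311, Rational(1, 2)), 27738) = Add(27738, Pow(311, Rational(1, 2)))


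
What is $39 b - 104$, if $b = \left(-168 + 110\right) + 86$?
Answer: $988$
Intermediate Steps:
$b = 28$ ($b = -58 + 86 = 28$)
$39 b - 104 = 39 \cdot 28 - 104 = 1092 - 104 = 988$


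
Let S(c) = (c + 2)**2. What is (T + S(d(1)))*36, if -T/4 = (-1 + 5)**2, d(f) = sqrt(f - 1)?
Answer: -2160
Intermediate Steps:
d(f) = sqrt(-1 + f)
T = -64 (T = -4*(-1 + 5)**2 = -4*4**2 = -4*16 = -64)
S(c) = (2 + c)**2
(T + S(d(1)))*36 = (-64 + (2 + sqrt(-1 + 1))**2)*36 = (-64 + (2 + sqrt(0))**2)*36 = (-64 + (2 + 0)**2)*36 = (-64 + 2**2)*36 = (-64 + 4)*36 = -60*36 = -2160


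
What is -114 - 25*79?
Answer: -2089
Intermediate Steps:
-114 - 25*79 = -114 - 1975 = -2089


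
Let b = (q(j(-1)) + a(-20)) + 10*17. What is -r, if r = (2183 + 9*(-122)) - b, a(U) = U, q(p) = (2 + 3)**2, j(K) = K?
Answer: -910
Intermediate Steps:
q(p) = 25 (q(p) = 5**2 = 25)
b = 175 (b = (25 - 20) + 10*17 = 5 + 170 = 175)
r = 910 (r = (2183 + 9*(-122)) - 1*175 = (2183 - 1098) - 175 = 1085 - 175 = 910)
-r = -1*910 = -910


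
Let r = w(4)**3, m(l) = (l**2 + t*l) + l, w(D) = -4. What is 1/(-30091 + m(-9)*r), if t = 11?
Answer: -1/28363 ≈ -3.5257e-5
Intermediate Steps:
m(l) = l**2 + 12*l (m(l) = (l**2 + 11*l) + l = l**2 + 12*l)
r = -64 (r = (-4)**3 = -64)
1/(-30091 + m(-9)*r) = 1/(-30091 - 9*(12 - 9)*(-64)) = 1/(-30091 - 9*3*(-64)) = 1/(-30091 - 27*(-64)) = 1/(-30091 + 1728) = 1/(-28363) = -1/28363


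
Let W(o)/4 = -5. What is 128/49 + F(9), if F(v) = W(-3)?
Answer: -852/49 ≈ -17.388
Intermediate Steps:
W(o) = -20 (W(o) = 4*(-5) = -20)
F(v) = -20
128/49 + F(9) = 128/49 - 20 = -852/49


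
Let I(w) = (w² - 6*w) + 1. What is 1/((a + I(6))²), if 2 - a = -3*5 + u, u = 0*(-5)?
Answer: 1/324 ≈ 0.0030864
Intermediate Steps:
u = 0
I(w) = 1 + w² - 6*w
a = 17 (a = 2 - (-3*5 + 0) = 2 - (-15 + 0) = 2 - 1*(-15) = 2 + 15 = 17)
1/((a + I(6))²) = 1/((17 + (1 + 6² - 6*6))²) = 1/((17 + (1 + 36 - 36))²) = 1/((17 + 1)²) = 1/(18²) = 1/324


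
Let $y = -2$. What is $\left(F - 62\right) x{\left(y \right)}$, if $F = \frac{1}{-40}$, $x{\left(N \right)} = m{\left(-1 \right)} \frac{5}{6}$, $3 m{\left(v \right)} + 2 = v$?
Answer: $\frac{827}{16} \approx 51.688$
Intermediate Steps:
$m{\left(v \right)} = - \frac{2}{3} + \frac{v}{3}$
$x{\left(N \right)} = - \frac{5}{6}$ ($x{\left(N \right)} = \left(- \frac{2}{3} + \frac{1}{3} \left(-1\right)\right) \frac{5}{6} = \left(- \frac{2}{3} - \frac{1}{3}\right) 5 \cdot \frac{1}{6} = \left(-1\right) \frac{5}{6} = - \frac{5}{6}$)
$F = - \frac{1}{40} \approx -0.025$
$\left(F - 62\right) x{\left(y \right)} = \left(- \frac{1}{40} - 62\right) \left(- \frac{5}{6}\right) = \left(- \frac{2481}{40}\right) \left(- \frac{5}{6}\right) = \frac{827}{16}$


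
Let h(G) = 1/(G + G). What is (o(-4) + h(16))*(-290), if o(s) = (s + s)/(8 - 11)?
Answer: -37555/48 ≈ -782.40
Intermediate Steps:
h(G) = 1/(2*G)
o(s) = -2*s/3 (o(s) = (2*s)/(-3) = (2*s)*(-1/3) = -2*s/3)
(o(-4) + h(16))*(-290) = (-2/3*(-4) + (1/2)/16)*(-290) = (8/3 + (1/2)*(1/16))*(-290) = (8/3 + 1/32)*(-290) = (259/96)*(-290) = -37555/48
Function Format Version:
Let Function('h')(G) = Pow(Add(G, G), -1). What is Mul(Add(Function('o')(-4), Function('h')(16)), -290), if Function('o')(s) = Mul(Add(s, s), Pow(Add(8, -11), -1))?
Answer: Rational(-37555, 48) ≈ -782.40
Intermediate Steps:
Function('h')(G) = Mul(Rational(1, 2), Pow(G, -1)) (Function('h')(G) = Pow(Mul(2, G), -1) = Mul(Rational(1, 2), Pow(G, -1)))
Function('o')(s) = Mul(Rational(-2, 3), s) (Function('o')(s) = Mul(Mul(2, s), Pow(-3, -1)) = Mul(Mul(2, s), Rational(-1, 3)) = Mul(Rational(-2, 3), s))
Mul(Add(Function('o')(-4), Function('h')(16)), -290) = Mul(Add(Mul(Rational(-2, 3), -4), Mul(Rational(1, 2), Pow(16, -1))), -290) = Mul(Add(Rational(8, 3), Mul(Rational(1, 2), Rational(1, 16))), -290) = Mul(Add(Rational(8, 3), Rational(1, 32)), -290) = Mul(Rational(259, 96), -290) = Rational(-37555, 48)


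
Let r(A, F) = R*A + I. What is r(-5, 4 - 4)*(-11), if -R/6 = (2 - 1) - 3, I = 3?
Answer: 627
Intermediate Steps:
R = 12 (R = -6*((2 - 1) - 3) = -6*(1 - 3) = -6*(-2) = 12)
r(A, F) = 3 + 12*A (r(A, F) = 12*A + 3 = 3 + 12*A)
r(-5, 4 - 4)*(-11) = (3 + 12*(-5))*(-11) = (3 - 60)*(-11) = -57*(-11) = 627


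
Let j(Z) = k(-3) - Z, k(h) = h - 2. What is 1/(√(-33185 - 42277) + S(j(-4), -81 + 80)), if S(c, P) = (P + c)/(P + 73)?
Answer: -36/97798753 - 1296*I*√75462/97798753 ≈ -3.681e-7 - 0.0036403*I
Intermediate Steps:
k(h) = -2 + h
j(Z) = -5 - Z (j(Z) = (-2 - 3) - Z = -5 - Z)
S(c, P) = (P + c)/(73 + P)
1/(√(-33185 - 42277) + S(j(-4), -81 + 80)) = 1/(√(-33185 - 42277) + ((-81 + 80) + (-5 - 1*(-4)))/(73 + (-81 + 80))) = 1/(√(-75462) + (-1 + (-5 + 4))/(73 - 1)) = 1/(I*√75462 + (-1 - 1)/72) = 1/(I*√75462 + (1/72)*(-2)) = 1/(I*√75462 - 1/36) = 1/(-1/36 + I*√75462)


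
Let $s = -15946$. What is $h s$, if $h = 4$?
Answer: $-63784$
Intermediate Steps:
$h s = 4 \left(-15946\right) = -63784$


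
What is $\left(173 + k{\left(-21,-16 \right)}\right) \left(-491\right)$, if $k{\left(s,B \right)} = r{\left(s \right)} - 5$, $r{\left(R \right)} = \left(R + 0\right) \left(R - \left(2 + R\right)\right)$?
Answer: $-103110$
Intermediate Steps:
$r{\left(R \right)} = - 2 R$ ($r{\left(R \right)} = R \left(-2\right) = - 2 R$)
$k{\left(s,B \right)} = -5 - 2 s$ ($k{\left(s,B \right)} = - 2 s - 5 = -5 - 2 s$)
$\left(173 + k{\left(-21,-16 \right)}\right) \left(-491\right) = \left(173 - -37\right) \left(-491\right) = \left(173 + \left(-5 + 42\right)\right) \left(-491\right) = \left(173 + 37\right) \left(-491\right) = 210 \left(-491\right) = -103110$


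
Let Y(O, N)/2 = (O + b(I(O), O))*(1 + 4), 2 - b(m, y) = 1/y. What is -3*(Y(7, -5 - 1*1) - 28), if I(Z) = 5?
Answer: -1272/7 ≈ -181.71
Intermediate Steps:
b(m, y) = 2 - 1/y
Y(O, N) = 20 - 10/O + 10*O (Y(O, N) = 2*((O + (2 - 1/O))*(1 + 4)) = 2*((2 + O - 1/O)*5) = 2*(10 - 5/O + 5*O) = 20 - 10/O + 10*O)
-3*(Y(7, -5 - 1*1) - 28) = -3*((20 - 10/7 + 10*7) - 28) = -3*((20 - 10*1/7 + 70) - 28) = -3*((20 - 10/7 + 70) - 28) = -3*(620/7 - 28) = -3*424/7 = -1272/7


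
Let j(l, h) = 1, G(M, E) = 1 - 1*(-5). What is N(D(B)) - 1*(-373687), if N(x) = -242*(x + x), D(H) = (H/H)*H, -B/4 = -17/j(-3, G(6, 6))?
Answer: 340775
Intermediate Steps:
G(M, E) = 6 (G(M, E) = 1 + 5 = 6)
B = 68 (B = -(-68)/1 = -(-68) = -4*(-17) = 68)
D(H) = H (D(H) = 1*H = H)
N(x) = -484*x
N(D(B)) - 1*(-373687) = -484*68 - 1*(-373687) = -32912 + 373687 = 340775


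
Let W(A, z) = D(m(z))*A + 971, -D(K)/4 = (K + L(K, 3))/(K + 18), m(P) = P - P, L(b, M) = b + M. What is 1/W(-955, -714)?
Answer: 3/4823 ≈ 0.00062202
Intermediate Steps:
L(b, M) = M + b
m(P) = 0
D(K) = -4*(3 + 2*K)/(18 + K) (D(K) = -4*(K + (3 + K))/(K + 18) = -4*(3 + 2*K)/(18 + K))
W(A, z) = 971 - 2*A/3 (W(A, z) = (4*(-3 - 2*0)/(18 + 0))*A + 971 = (4*(-3 + 0)/18)*A + 971 = (4*(1/18)*(-3))*A + 971 = -2*A/3 + 971 = 971 - 2*A/3)
1/W(-955, -714) = 1/(971 - ⅔*(-955)) = 1/(971 + 1910/3) = 1/(4823/3) = 3/4823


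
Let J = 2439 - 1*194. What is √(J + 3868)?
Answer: √6113 ≈ 78.186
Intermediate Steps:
J = 2245 (J = 2439 - 194 = 2245)
√(J + 3868) = √(2245 + 3868) = √6113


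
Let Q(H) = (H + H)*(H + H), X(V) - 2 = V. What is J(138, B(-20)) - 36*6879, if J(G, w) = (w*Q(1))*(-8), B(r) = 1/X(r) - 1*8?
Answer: -2226476/9 ≈ -2.4739e+5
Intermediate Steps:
X(V) = 2 + V
Q(H) = 4*H² (Q(H) = (2*H)*(2*H) = 4*H²)
B(r) = -8 + 1/(2 + r) (B(r) = 1/(2 + r) - 1*8 = 1/(2 + r) - 8 = -8 + 1/(2 + r))
J(G, w) = -32*w (J(G, w) = (w*(4*1²))*(-8) = (w*(4*1))*(-8) = (w*4)*(-8) = (4*w)*(-8) = -32*w)
J(138, B(-20)) - 36*6879 = -32*(-15 - 8*(-20))/(2 - 20) - 36*6879 = -32*(-15 + 160)/(-18) - 247644 = -(-16)*145/9 - 247644 = -32*(-145/18) - 247644 = 2320/9 - 247644 = -2226476/9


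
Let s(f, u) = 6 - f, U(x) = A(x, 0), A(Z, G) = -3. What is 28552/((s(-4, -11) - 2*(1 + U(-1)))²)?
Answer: 7138/49 ≈ 145.67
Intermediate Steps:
U(x) = -3
28552/((s(-4, -11) - 2*(1 + U(-1)))²) = 28552/(((6 - 1*(-4)) - 2*(1 - 3))²) = 28552/(((6 + 4) - 2*(-2))²) = 28552/((10 + 4)²) = 28552/(14²) = 28552/196 = 28552*(1/196) = 7138/49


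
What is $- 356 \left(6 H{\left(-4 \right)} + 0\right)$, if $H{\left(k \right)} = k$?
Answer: $8544$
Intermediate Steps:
$- 356 \left(6 H{\left(-4 \right)} + 0\right) = - 356 \left(6 \left(-4\right) + 0\right) = - 356 \left(-24 + 0\right) = \left(-356\right) \left(-24\right) = 8544$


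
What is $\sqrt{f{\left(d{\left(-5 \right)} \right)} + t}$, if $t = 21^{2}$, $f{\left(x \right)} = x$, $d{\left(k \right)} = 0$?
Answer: $21$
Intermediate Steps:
$t = 441$
$\sqrt{f{\left(d{\left(-5 \right)} \right)} + t} = \sqrt{0 + 441} = \sqrt{441} = 21$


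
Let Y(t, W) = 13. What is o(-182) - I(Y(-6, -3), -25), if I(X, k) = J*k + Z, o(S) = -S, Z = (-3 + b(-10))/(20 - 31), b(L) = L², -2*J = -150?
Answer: 22724/11 ≈ 2065.8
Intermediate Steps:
J = 75 (J = -½*(-150) = 75)
Z = -97/11 (Z = (-3 + (-10)²)/(20 - 31) = (-3 + 100)/(-11) = 97*(-1/11) = -97/11 ≈ -8.8182)
I(X, k) = -97/11 + 75*k (I(X, k) = 75*k - 97/11 = -97/11 + 75*k)
o(-182) - I(Y(-6, -3), -25) = -1*(-182) - (-97/11 + 75*(-25)) = 182 - (-97/11 - 1875) = 182 - 1*(-20722/11) = 182 + 20722/11 = 22724/11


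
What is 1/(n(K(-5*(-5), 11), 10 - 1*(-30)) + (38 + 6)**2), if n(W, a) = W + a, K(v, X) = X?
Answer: 1/1987 ≈ 0.00050327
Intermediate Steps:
1/(n(K(-5*(-5), 11), 10 - 1*(-30)) + (38 + 6)**2) = 1/((11 + (10 - 1*(-30))) + (38 + 6)**2) = 1/((11 + (10 + 30)) + 44**2) = 1/((11 + 40) + 1936) = 1/(51 + 1936) = 1/1987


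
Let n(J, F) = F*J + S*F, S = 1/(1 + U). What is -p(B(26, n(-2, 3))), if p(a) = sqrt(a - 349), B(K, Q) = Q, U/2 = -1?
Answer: -I*sqrt(358) ≈ -18.921*I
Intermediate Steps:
U = -2 (U = 2*(-1) = -2)
S = -1 (S = 1/(1 - 2) = 1/(-1) = -1)
n(J, F) = -F + F*J (n(J, F) = F*J - F = -F + F*J)
p(a) = sqrt(-349 + a)
-p(B(26, n(-2, 3))) = -sqrt(-349 + 3*(-1 - 2)) = -sqrt(-349 + 3*(-3)) = -sqrt(-349 - 9) = -sqrt(-358) = -I*sqrt(358)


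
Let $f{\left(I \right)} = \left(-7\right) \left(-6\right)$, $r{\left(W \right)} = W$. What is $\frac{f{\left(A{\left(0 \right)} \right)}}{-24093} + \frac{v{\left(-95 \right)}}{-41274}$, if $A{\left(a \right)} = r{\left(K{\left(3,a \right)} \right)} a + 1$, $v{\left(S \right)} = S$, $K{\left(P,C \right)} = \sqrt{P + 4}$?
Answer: $\frac{61703}{110490498} \approx 0.00055845$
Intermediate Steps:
$K{\left(P,C \right)} = \sqrt{4 + P}$
$A{\left(a \right)} = 1 + a \sqrt{7}$ ($A{\left(a \right)} = \sqrt{4 + 3} a + 1 = \sqrt{7} a + 1 = a \sqrt{7} + 1 = 1 + a \sqrt{7}$)
$f{\left(I \right)} = 42$
$\frac{f{\left(A{\left(0 \right)} \right)}}{-24093} + \frac{v{\left(-95 \right)}}{-41274} = \frac{42}{-24093} - \frac{95}{-41274} = 42 \left(- \frac{1}{24093}\right) - - \frac{95}{41274} = - \frac{14}{8031} + \frac{95}{41274} = \frac{61703}{110490498}$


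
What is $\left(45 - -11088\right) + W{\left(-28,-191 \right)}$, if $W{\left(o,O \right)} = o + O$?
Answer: $10914$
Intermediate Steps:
$W{\left(o,O \right)} = O + o$
$\left(45 - -11088\right) + W{\left(-28,-191 \right)} = \left(45 - -11088\right) - 219 = \left(45 + 11088\right) - 219 = 11133 - 219 = 10914$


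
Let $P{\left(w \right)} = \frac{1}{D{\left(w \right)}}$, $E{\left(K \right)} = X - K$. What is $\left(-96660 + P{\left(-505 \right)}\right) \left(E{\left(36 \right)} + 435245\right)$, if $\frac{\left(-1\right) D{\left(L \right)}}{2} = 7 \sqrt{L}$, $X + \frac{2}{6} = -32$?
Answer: $-42064176600 + \frac{130553 i \sqrt{505}}{2121} \approx -4.2064 \cdot 10^{10} + 1383.2 i$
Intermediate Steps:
$X = - \frac{97}{3}$ ($X = - \frac{1}{3} - 32 = - \frac{97}{3} \approx -32.333$)
$D{\left(L \right)} = - 14 \sqrt{L}$ ($D{\left(L \right)} = - 2 \cdot 7 \sqrt{L} = - 14 \sqrt{L}$)
$E{\left(K \right)} = - \frac{97}{3} - K$
$P{\left(w \right)} = - \frac{1}{14 \sqrt{w}}$ ($P{\left(w \right)} = \frac{1}{\left(-14\right) \sqrt{w}} = - \frac{1}{14 \sqrt{w}}$)
$\left(-96660 + P{\left(-505 \right)}\right) \left(E{\left(36 \right)} + 435245\right) = \left(-96660 - \frac{1}{14 i \sqrt{505}}\right) \left(\left(- \frac{97}{3} - 36\right) + 435245\right) = \left(-96660 - \frac{\left(- \frac{1}{505}\right) i \sqrt{505}}{14}\right) \left(\left(- \frac{97}{3} - 36\right) + 435245\right) = \left(-96660 + \frac{i \sqrt{505}}{7070}\right) \left(- \frac{205}{3} + 435245\right) = \left(-96660 + \frac{i \sqrt{505}}{7070}\right) \frac{1305530}{3} = -42064176600 + \frac{130553 i \sqrt{505}}{2121}$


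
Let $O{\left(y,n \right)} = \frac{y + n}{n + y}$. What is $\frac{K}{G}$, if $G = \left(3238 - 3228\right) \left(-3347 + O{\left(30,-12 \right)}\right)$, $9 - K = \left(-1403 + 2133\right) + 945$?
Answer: $\frac{119}{2390} \approx 0.049791$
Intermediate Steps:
$O{\left(y,n \right)} = 1$ ($O{\left(y,n \right)} = \frac{n + y}{n + y} = 1$)
$K = -1666$ ($K = 9 - \left(\left(-1403 + 2133\right) + 945\right) = 9 - \left(730 + 945\right) = 9 - 1675 = -1666$)
$G = -33460$ ($G = \left(3238 - 3228\right) \left(-3347 + 1\right) = 10 \left(-3346\right) = -33460$)
$\frac{K}{G} = - \frac{1666}{-33460} = \left(-1666\right) \left(- \frac{1}{33460}\right) = \frac{119}{2390}$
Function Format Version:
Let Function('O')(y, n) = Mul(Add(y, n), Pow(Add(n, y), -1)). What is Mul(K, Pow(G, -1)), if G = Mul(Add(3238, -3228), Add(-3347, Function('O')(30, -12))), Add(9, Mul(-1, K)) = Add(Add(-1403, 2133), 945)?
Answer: Rational(119, 2390) ≈ 0.049791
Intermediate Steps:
Function('O')(y, n) = 1 (Function('O')(y, n) = Mul(Add(n, y), Pow(Add(n, y), -1)) = 1)
K = -1666 (K = Add(9, Mul(-1, Add(Add(-1403, 2133), 945))) = Add(9, Mul(-1, Add(730, 945))) = Add(9, Mul(-1, 1675)) = Add(9, -1675) = -1666)
G = -33460 (G = Mul(Add(3238, -3228), Add(-3347, 1)) = Mul(10, -3346) = -33460)
Mul(K, Pow(G, -1)) = Mul(-1666, Pow(-33460, -1)) = Mul(-1666, Rational(-1, 33460)) = Rational(119, 2390)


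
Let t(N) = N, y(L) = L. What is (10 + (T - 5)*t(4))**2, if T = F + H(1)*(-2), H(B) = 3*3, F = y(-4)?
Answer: 9604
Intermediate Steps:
F = -4
H(B) = 9
T = -22 (T = -4 + 9*(-2) = -4 - 18 = -22)
(10 + (T - 5)*t(4))**2 = (10 + (-22 - 5)*4)**2 = (10 - 27*4)**2 = (10 - 108)**2 = (-98)**2 = 9604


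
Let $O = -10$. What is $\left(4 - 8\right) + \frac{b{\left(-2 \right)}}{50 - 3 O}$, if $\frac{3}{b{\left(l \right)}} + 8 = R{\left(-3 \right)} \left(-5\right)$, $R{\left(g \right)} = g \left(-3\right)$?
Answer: $- \frac{16963}{4240} \approx -4.0007$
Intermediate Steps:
$R{\left(g \right)} = - 3 g$
$b{\left(l \right)} = - \frac{3}{53}$ ($b{\left(l \right)} = \frac{3}{-8 + \left(-3\right) \left(-3\right) \left(-5\right)} = \frac{3}{-8 + 9 \left(-5\right)} = \frac{3}{-8 - 45} = \frac{3}{-53} = 3 \left(- \frac{1}{53}\right) = - \frac{3}{53}$)
$\left(4 - 8\right) + \frac{b{\left(-2 \right)}}{50 - 3 O} = \left(4 - 8\right) + \frac{1}{50 - -30} \left(- \frac{3}{53}\right) = \left(4 - 8\right) + \frac{1}{50 + 30} \left(- \frac{3}{53}\right) = -4 + \frac{1}{80} \left(- \frac{3}{53}\right) = -4 - \frac{3}{4240} = - \frac{16963}{4240}$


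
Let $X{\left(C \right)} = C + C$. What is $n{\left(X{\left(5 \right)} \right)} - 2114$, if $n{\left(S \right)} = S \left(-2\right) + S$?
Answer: $-2124$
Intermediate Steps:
$X{\left(C \right)} = 2 C$
$n{\left(S \right)} = - S$ ($n{\left(S \right)} = - 2 S + S = - S$)
$n{\left(X{\left(5 \right)} \right)} - 2114 = - 2 \cdot 5 - 2114 = \left(-1\right) 10 - 2114 = -10 - 2114 = -2124$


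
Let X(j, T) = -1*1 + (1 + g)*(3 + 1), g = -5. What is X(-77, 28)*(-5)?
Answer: 85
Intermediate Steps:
X(j, T) = -17 (X(j, T) = -1*1 + (1 - 5)*(3 + 1) = -1 - 4*4 = -1 - 16 = -17)
X(-77, 28)*(-5) = -17*(-5) = 85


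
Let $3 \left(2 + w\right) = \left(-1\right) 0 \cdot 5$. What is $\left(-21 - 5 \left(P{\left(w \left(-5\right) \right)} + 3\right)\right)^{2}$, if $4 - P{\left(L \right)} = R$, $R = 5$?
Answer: $961$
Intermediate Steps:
$w = -2$ ($w = -2 + \frac{\left(-1\right) 0 \cdot 5}{3} = -2 + \frac{0 \cdot 5}{3} = -2 + \frac{1}{3} \cdot 0 = -2 + 0 = -2$)
$P{\left(L \right)} = -1$ ($P{\left(L \right)} = 4 - 5 = -1$)
$\left(-21 - 5 \left(P{\left(w \left(-5\right) \right)} + 3\right)\right)^{2} = \left(-21 - 5 \left(-1 + 3\right)\right)^{2} = \left(-21 - 10\right)^{2} = \left(-31\right)^{2} = 961$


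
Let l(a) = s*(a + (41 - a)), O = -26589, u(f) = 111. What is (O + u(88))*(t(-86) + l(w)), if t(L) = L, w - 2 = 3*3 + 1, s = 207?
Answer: -222441678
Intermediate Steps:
w = 12 (w = 2 + (3*3 + 1) = 2 + (9 + 1) = 2 + 10 = 12)
l(a) = 8487 (l(a) = 207*(a + (41 - a)) = 207*41 = 8487)
(O + u(88))*(t(-86) + l(w)) = (-26589 + 111)*(-86 + 8487) = -26478*8401 = -222441678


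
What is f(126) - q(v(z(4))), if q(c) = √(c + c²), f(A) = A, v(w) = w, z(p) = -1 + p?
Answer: 126 - 2*√3 ≈ 122.54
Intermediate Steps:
f(126) - q(v(z(4))) = 126 - √((-1 + 4)*(1 + (-1 + 4))) = 126 - √(3*(1 + 3)) = 126 - √(3*4) = 126 - √12 = 126 - 2*√3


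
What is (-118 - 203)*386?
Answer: -123906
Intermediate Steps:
(-118 - 203)*386 = -321*386 = -123906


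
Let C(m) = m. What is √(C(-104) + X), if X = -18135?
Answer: I*√18239 ≈ 135.05*I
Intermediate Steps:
√(C(-104) + X) = √(-104 - 18135) = √(-18239) = I*√18239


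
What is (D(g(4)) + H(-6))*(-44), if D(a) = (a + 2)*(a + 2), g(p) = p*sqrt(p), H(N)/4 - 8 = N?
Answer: -4752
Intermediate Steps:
H(N) = 32 + 4*N
g(p) = p**(3/2)
D(a) = (2 + a)**2 (D(a) = (2 + a)*(2 + a) = (2 + a)**2)
(D(g(4)) + H(-6))*(-44) = ((2 + 4**(3/2))**2 + (32 + 4*(-6)))*(-44) = ((2 + 8)**2 + (32 - 24))*(-44) = (10**2 + 8)*(-44) = (100 + 8)*(-44) = 108*(-44) = -4752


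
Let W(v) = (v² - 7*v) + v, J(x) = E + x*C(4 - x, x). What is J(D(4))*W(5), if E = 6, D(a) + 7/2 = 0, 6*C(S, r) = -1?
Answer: -395/12 ≈ -32.917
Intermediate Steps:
C(S, r) = -⅙ (C(S, r) = (⅙)*(-1) = -⅙)
D(a) = -7/2 (D(a) = -7/2 + 0 = -7/2)
J(x) = 6 - x/6 (J(x) = 6 + x*(-⅙) = 6 - x/6)
W(v) = v² - 6*v
J(D(4))*W(5) = (6 - ⅙*(-7/2))*(5*(-6 + 5)) = (6 + 7/12)*(5*(-1)) = (79/12)*(-5) = -395/12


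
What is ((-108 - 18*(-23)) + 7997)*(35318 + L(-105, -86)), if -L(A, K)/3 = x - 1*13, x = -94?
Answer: 295910617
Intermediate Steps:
L(A, K) = 321 (L(A, K) = -3*(-94 - 1*13) = -3*(-94 - 13) = -3*(-107) = 321)
((-108 - 18*(-23)) + 7997)*(35318 + L(-105, -86)) = ((-108 - 18*(-23)) + 7997)*(35318 + 321) = ((-108 + 414) + 7997)*35639 = (306 + 7997)*35639 = 8303*35639 = 295910617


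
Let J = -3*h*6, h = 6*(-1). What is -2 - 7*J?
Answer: -758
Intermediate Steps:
h = -6
J = 108 (J = -3*(-6)*6 = 18*6 = 108)
-2 - 7*J = -2 - 7*108 = -2 - 756 = -758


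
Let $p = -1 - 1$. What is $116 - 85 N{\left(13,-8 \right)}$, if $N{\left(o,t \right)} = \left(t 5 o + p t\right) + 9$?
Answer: $42191$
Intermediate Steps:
$p = -2$
$N{\left(o,t \right)} = 9 - 2 t + 5 o t$ ($N{\left(o,t \right)} = \left(t 5 o - 2 t\right) + 9 = \left(5 t o - 2 t\right) + 9 = \left(5 o t - 2 t\right) + 9 = \left(- 2 t + 5 o t\right) + 9 = 9 - 2 t + 5 o t$)
$116 - 85 N{\left(13,-8 \right)} = 116 - 85 \left(9 - -16 + 5 \cdot 13 \left(-8\right)\right) = 116 - 85 \left(9 + 16 - 520\right) = 116 - -42075 = 116 + 42075 = 42191$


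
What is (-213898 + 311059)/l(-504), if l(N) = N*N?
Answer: 32387/84672 ≈ 0.38250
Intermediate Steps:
l(N) = N**2
(-213898 + 311059)/l(-504) = (-213898 + 311059)/((-504)**2) = 97161/254016 = 97161*(1/254016) = 32387/84672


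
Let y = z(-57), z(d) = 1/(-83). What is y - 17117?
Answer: -1420712/83 ≈ -17117.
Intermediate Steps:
z(d) = -1/83
y = -1/83 ≈ -0.012048
y - 17117 = -1/83 - 17117 = -1420712/83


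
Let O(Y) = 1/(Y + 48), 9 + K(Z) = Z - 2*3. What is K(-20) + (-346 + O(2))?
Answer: -19049/50 ≈ -380.98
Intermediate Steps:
K(Z) = -15 + Z (K(Z) = -9 + (Z - 2*3) = -9 + (Z - 6) = -9 + (-6 + Z) = -15 + Z)
O(Y) = 1/(48 + Y)
K(-20) + (-346 + O(2)) = (-15 - 20) + (-346 + 1/(48 + 2)) = -35 + (-346 + 1/50) = -35 - 17299/50 = -19049/50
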